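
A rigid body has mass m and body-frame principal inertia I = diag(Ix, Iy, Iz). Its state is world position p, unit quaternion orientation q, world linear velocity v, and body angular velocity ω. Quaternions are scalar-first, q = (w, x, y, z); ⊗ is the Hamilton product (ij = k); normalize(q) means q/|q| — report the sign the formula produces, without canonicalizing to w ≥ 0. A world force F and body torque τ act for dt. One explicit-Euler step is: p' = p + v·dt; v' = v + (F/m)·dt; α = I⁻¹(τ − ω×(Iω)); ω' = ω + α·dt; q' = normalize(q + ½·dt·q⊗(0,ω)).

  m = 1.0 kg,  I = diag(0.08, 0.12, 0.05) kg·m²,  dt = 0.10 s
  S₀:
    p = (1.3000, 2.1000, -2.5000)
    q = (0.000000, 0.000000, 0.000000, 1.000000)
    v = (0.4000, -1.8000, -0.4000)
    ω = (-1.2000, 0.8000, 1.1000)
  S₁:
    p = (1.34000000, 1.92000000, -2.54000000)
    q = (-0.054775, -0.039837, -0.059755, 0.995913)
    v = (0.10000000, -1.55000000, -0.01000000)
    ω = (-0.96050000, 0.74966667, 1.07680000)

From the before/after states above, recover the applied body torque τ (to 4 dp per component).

τ = (0.1300, -0.1000, -0.0500)

rate change Δω = (0.23950000, -0.05033333, -0.02320000)
ω₀×(Iω₀) = (-0.0616, -0.0396, -0.0384)
applied torque τ = (0.1300, -0.1000, -0.0500)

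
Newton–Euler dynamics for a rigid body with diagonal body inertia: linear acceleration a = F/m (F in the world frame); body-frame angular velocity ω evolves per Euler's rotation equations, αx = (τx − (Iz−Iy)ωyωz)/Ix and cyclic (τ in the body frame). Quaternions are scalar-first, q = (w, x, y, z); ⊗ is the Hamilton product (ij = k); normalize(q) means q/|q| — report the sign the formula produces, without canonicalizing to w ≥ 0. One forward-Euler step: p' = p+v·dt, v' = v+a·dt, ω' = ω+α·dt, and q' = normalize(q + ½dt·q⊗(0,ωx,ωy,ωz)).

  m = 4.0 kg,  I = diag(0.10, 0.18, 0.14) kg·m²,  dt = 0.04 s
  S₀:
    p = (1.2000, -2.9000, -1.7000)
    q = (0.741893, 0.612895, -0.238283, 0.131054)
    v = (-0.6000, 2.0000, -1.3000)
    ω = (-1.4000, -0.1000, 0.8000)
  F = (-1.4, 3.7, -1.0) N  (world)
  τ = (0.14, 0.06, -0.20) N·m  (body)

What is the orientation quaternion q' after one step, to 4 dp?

q' = (0.7561, 0.5883, -0.2531, 0.1350)

q⊗(0,ω) = (0.7293815, -1.2161712, -0.7479809, 0.1986287)
q' = normalize(q + ½dt·q⊗(0,ω)) = (0.7561, 0.5883, -0.2531, 0.1350)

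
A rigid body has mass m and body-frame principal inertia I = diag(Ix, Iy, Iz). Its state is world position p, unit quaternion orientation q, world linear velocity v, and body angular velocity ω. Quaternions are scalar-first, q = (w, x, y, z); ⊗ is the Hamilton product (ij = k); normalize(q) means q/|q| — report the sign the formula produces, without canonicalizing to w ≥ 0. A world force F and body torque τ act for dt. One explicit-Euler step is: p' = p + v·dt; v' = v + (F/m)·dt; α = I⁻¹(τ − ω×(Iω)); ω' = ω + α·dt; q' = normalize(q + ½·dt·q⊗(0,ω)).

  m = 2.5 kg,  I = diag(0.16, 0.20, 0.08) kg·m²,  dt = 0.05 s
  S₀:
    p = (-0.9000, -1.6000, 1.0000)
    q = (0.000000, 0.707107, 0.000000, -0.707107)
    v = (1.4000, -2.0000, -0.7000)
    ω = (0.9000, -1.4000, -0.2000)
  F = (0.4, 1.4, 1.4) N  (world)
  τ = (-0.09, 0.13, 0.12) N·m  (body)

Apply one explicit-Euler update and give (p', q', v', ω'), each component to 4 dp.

angular accel α = (-0.3525, 0.7220, 2.1300)
ω' = ω + α·dt = (0.8824, -1.3639, -0.0935)
q⊗(0,ω) = (-0.7778177, -0.9899498, -0.4949749, -0.9899498)
q' = normalize(q + ½dt·q⊗(0,ω)) = (-0.0194, 0.6818, -0.0124, -0.7312)
linear accel F/m = (0.1600, 0.5600, 0.5600)
p' = p + v·dt = (-0.8300, -1.7000, 0.9650)
v + (F/m)dt = (1.4080, -1.9720, -0.6720)

p' = (-0.8300, -1.7000, 0.9650)
q' = (-0.0194, 0.6818, -0.0124, -0.7312)
v' = (1.4080, -1.9720, -0.6720)
ω' = (0.8824, -1.3639, -0.0935)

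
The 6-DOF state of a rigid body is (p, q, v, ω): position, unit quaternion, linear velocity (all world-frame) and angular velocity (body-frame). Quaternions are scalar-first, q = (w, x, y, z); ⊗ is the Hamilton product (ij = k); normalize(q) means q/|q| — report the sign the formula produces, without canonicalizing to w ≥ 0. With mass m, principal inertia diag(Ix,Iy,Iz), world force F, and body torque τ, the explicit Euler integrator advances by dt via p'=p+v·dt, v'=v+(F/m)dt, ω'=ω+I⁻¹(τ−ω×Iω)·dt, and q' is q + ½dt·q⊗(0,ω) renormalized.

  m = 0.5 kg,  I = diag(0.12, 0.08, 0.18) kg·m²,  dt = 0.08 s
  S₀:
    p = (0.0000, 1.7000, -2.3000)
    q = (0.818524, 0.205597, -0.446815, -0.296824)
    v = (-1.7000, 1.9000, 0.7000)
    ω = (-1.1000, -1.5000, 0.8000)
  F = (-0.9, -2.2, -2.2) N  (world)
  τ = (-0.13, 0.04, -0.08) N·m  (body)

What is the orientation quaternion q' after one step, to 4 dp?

q' = (0.8076, 0.1370, -0.4878, -0.3016)

2q̇ = q⊗(0,ω) = (-0.2066066, -1.7030644, -1.0657572, -0.1450728)
q + ½dt·q⊗(0,ω), renormalized = (0.8076, 0.1370, -0.4878, -0.3016)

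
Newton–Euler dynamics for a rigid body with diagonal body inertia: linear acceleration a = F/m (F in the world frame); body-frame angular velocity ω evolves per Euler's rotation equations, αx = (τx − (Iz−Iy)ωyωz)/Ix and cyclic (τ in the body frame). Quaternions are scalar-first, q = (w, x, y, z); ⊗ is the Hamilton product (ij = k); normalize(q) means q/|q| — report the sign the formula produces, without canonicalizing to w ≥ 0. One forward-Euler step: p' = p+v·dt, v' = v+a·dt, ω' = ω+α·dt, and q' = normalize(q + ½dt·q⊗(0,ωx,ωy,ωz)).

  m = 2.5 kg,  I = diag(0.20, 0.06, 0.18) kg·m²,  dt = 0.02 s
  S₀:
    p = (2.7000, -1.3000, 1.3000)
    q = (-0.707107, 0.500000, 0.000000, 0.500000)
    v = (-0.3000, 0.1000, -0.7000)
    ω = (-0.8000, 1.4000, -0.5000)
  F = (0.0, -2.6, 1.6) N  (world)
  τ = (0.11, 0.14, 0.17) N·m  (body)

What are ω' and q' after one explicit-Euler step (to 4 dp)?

(τ − ω×Iω)/I = (0.9700, 2.2000, 0.0733)
ω' = ω + α·dt = (-0.7806, 1.4440, -0.4985)
Hamilton product q⊗(0,ω) = (0.6500000, -0.1343144, -1.1399498, 1.0535535)
q + ½dt·q⊗(0,ω), renormalized = (-0.7005, 0.4986, -0.0114, 0.5105)

ω' = (-0.7806, 1.4440, -0.4985)
q' = (-0.7005, 0.4986, -0.0114, 0.5105)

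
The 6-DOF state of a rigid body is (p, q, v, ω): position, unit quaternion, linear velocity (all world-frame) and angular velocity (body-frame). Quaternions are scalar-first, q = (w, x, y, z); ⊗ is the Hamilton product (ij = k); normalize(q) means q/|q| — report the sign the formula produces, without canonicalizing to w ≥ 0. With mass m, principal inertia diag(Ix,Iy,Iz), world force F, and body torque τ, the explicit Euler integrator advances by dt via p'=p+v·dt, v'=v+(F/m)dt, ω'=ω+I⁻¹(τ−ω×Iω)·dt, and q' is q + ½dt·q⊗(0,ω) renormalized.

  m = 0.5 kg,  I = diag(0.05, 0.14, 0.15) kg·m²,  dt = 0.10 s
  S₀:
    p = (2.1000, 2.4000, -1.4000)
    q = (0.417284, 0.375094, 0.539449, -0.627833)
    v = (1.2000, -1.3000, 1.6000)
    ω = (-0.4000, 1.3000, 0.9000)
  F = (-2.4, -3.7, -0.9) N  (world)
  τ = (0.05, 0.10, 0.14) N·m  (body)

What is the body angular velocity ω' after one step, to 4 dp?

precession coupling ω×(Iω) = (0.0117, 0.0360, -0.0468)
α = I⁻¹(τ − ω×Iω) = (0.7660, 0.4571, 1.2453)
ω + α·dt = (-0.3234, 1.3457, 1.0245)

ω' = (-0.3234, 1.3457, 1.0245)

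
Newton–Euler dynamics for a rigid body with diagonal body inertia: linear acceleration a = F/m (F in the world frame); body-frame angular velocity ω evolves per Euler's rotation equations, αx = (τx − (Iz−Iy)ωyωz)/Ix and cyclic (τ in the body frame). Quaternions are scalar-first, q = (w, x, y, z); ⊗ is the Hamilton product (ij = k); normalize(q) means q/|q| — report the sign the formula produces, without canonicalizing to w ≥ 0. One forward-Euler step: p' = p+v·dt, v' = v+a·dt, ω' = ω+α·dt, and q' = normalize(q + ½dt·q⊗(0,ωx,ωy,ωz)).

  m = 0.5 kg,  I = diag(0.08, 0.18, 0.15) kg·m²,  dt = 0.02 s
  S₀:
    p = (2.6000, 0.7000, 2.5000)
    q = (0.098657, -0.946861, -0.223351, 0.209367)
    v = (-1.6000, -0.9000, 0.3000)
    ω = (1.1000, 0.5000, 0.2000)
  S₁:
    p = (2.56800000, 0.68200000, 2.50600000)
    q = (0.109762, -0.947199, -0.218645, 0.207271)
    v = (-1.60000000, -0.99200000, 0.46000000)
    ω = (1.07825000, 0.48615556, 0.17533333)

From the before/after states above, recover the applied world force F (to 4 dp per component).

F = (0.0000, -2.3000, 4.0000)

v₁ − v₀ = (0.00000000, -0.09200000, 0.16000000)
m·(v₁−v₀)/dt = (0.0000, -2.3000, 4.0000)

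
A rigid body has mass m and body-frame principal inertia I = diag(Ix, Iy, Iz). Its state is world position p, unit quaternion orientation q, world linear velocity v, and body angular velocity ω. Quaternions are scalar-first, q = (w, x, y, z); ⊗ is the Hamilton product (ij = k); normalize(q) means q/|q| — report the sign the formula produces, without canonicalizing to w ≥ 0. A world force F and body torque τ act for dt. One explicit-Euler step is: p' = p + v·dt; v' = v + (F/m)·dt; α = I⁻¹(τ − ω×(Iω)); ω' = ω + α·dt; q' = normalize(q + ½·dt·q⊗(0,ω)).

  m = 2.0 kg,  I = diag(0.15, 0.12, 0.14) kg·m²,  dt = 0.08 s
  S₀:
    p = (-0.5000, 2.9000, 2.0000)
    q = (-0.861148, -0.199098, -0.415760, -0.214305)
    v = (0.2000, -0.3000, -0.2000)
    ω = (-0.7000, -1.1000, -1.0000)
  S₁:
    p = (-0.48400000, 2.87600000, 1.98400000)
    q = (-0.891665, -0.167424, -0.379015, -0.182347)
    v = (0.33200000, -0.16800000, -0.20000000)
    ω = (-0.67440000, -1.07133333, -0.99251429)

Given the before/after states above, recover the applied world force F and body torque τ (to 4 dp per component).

F = (3.3000, 3.3000, 0.0000)
τ = (0.0700, 0.0500, -0.0100)

v₁ − v₀ = (0.13200000, 0.13200000, 0.00000000)
m·(v₁−v₀)/dt = (3.3000, 3.3000, 0.0000)
ω₁ − ω₀ = (0.02560000, 0.02866667, 0.00748571)
gyro term ω₀×Iω₀ = (0.0220, 0.0070, -0.0231)
I·α + gyro = (0.0700, 0.0500, -0.0100)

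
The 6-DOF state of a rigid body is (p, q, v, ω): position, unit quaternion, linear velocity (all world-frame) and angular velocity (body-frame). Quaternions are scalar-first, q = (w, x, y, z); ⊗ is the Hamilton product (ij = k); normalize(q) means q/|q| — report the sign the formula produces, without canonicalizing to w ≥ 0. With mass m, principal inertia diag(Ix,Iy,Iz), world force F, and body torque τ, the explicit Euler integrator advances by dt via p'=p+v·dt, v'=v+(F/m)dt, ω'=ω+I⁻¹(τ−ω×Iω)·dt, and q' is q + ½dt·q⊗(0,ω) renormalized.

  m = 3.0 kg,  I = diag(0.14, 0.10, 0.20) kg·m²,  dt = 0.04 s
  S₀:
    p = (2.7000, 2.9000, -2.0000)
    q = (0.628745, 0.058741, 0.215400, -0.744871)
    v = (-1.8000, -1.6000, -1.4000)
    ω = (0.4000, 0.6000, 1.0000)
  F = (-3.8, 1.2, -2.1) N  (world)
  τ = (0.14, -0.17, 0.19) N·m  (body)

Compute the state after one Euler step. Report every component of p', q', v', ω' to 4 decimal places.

linear accel F/m = (-1.2667, 0.4000, -0.7000)
p' = p + v·dt = (2.6280, 2.8360, -2.0560)
new velocity v' = (-1.8507, -1.5840, -1.4280)
angular accel α = (0.5714, -1.4600, 0.9980)
new body rate ω' = (0.4229, 0.5416, 1.0399)
2q̇ = q⊗(0,ω) = (0.5921346, 0.9138206, 0.0205576, 0.5778296)
q + ½dt·q⊗(0,ω), renormalized = (0.6404, 0.0770, 0.2157, -0.7331)

p' = (2.6280, 2.8360, -2.0560)
q' = (0.6404, 0.0770, 0.2157, -0.7331)
v' = (-1.8507, -1.5840, -1.4280)
ω' = (0.4229, 0.5416, 1.0399)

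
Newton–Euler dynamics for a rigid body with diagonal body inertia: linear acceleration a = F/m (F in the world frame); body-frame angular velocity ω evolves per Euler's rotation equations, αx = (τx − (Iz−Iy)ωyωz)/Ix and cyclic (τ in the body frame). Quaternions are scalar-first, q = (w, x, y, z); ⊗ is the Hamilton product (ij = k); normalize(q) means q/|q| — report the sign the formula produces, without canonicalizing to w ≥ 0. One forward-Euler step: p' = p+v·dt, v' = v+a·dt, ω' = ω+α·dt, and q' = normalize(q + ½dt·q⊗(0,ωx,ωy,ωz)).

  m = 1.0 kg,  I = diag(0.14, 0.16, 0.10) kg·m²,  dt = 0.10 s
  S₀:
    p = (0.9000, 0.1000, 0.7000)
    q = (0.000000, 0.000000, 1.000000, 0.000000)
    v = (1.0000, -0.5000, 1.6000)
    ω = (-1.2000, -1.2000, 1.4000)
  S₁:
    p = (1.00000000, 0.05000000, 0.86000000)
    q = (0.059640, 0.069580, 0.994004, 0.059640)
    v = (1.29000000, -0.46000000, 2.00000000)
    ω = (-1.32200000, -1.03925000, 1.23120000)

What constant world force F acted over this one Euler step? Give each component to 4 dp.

F = (2.9000, 0.4000, 4.0000)

v₁ − v₀ = (0.29000000, 0.04000000, 0.40000000)
F = m·Δv/dt = (2.9000, 0.4000, 4.0000)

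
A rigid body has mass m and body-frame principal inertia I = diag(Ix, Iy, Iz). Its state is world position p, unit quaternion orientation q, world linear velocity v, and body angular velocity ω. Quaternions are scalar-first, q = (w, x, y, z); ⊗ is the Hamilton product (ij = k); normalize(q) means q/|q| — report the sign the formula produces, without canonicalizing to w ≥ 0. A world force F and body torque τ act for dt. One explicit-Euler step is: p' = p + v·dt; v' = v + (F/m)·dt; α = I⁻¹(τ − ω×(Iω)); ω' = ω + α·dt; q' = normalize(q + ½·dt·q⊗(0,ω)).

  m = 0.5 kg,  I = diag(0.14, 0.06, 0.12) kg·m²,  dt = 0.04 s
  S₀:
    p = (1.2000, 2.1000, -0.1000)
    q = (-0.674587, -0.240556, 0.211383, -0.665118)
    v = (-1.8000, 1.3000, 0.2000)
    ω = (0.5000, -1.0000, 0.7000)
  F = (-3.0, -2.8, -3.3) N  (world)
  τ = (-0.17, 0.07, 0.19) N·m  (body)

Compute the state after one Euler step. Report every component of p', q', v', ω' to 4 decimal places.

linear accel F/m = (-6.0000, -5.6000, -6.6000)
p + v·dt = (1.1280, 2.1520, -0.0920)
new velocity v' = (-2.0400, 1.0760, -0.0640)
α = I⁻¹(τ − ω×Iω) = (-0.9143, 1.0500, 1.2500)
new body rate ω' = (0.4634, -0.9580, 0.7500)
2q̇ = q⊗(0,ω) = (0.7972436, -0.8544434, 0.5104172, -0.3373464)
q' = normalize(q + ½dt·q⊗(0,ω)) = (-0.6584, -0.2576, 0.2215, -0.6716)

p' = (1.1280, 2.1520, -0.0920)
q' = (-0.6584, -0.2576, 0.2215, -0.6716)
v' = (-2.0400, 1.0760, -0.0640)
ω' = (0.4634, -0.9580, 0.7500)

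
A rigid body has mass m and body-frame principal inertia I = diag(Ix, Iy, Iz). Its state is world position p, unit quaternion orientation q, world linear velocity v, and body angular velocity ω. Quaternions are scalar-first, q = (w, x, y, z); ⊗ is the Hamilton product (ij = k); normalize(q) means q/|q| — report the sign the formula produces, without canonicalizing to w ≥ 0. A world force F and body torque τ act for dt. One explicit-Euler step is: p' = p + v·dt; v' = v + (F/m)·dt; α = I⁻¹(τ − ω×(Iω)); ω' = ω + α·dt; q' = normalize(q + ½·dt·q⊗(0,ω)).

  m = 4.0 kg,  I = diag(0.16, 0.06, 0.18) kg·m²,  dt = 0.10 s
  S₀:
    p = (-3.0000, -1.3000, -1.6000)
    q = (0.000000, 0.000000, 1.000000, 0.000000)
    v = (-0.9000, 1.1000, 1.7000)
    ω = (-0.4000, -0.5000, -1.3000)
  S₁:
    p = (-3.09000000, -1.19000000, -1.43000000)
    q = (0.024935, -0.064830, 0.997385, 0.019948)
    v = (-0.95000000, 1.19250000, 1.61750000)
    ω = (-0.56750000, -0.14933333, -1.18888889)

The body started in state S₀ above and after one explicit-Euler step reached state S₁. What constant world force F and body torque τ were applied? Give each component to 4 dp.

F = (-2.0000, 3.7000, -3.3000)
τ = (-0.1900, 0.2000, 0.1800)

ω₁ − ω₀ = (-0.16750000, 0.35066667, 0.11111111)
gyro term ω₀×Iω₀ = (0.0780, -0.0104, -0.0200)
τ = I·(Δω/dt) + ω₀×(Iω₀) = (-0.1900, 0.2000, 0.1800)
v₁ − v₀ = (-0.05000000, 0.09250000, -0.08250000)
F = m·Δv/dt = (-2.0000, 3.7000, -3.3000)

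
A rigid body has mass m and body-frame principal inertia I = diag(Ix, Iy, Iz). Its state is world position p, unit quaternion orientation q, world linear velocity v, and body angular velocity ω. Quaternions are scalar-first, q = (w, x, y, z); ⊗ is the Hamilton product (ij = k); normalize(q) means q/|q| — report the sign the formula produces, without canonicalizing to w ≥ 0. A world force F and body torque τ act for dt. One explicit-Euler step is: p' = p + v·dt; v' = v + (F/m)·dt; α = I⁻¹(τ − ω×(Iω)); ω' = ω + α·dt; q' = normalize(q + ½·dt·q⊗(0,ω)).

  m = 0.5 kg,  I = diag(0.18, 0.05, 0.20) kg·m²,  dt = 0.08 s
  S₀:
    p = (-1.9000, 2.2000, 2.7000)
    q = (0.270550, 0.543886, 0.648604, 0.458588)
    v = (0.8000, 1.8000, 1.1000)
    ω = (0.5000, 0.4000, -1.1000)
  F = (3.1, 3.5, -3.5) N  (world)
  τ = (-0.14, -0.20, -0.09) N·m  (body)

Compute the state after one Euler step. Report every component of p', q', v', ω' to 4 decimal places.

p' = (-1.8360, 2.3440, 2.7880)
q' = (0.2691, 0.5128, 0.6851, 0.4418)
v' = (1.2960, 2.3600, 0.5400)
ω' = (0.4671, 0.0624, -1.1256)

a = F/m = (6.2000, 7.0000, -7.0000)
p' = p + v·dt = (-1.8360, 2.3440, 2.7880)
v + (F/m)dt = (1.2960, 2.3600, 0.5400)
gyro term ω×Iω = (-0.0660, 0.0110, -0.0260)
α = I⁻¹(τ − ω×Iω) = (-0.4111, -4.2200, -0.3200)
new body rate ω' = (0.4671, 0.0624, -1.1256)
Hamilton product q⊗(0,ω) = (-0.0269378, -0.7616246, 0.9357886, -0.4043526)
q + ½dt·q⊗(0,ω), renormalized = (0.2691, 0.5128, 0.6851, 0.4418)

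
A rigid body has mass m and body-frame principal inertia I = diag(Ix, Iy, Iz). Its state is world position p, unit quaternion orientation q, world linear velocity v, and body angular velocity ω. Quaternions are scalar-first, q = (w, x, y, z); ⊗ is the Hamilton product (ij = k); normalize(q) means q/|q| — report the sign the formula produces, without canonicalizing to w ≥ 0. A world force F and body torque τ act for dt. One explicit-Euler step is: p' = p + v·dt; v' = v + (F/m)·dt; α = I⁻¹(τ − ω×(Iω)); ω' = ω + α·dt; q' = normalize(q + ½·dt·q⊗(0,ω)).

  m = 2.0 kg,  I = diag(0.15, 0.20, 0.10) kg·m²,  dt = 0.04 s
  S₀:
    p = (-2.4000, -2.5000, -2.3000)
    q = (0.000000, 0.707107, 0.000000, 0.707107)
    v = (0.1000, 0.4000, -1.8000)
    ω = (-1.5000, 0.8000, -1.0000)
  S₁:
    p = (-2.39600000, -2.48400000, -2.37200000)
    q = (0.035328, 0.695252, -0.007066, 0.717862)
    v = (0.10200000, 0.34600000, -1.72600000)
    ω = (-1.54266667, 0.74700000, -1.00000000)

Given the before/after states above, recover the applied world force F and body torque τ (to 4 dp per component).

rate change Δω = (-0.04266667, -0.05300000, 0.00000000)
gyro term ω₀×Iω₀ = (0.0800, 0.0750, -0.0600)
I·α + gyro = (-0.0800, -0.1900, -0.0600)
velocity change Δv = (0.00200000, -0.05400000, 0.07400000)
m·(v₁−v₀)/dt = (0.1000, -2.7000, 3.7000)

F = (0.1000, -2.7000, 3.7000)
τ = (-0.0800, -0.1900, -0.0600)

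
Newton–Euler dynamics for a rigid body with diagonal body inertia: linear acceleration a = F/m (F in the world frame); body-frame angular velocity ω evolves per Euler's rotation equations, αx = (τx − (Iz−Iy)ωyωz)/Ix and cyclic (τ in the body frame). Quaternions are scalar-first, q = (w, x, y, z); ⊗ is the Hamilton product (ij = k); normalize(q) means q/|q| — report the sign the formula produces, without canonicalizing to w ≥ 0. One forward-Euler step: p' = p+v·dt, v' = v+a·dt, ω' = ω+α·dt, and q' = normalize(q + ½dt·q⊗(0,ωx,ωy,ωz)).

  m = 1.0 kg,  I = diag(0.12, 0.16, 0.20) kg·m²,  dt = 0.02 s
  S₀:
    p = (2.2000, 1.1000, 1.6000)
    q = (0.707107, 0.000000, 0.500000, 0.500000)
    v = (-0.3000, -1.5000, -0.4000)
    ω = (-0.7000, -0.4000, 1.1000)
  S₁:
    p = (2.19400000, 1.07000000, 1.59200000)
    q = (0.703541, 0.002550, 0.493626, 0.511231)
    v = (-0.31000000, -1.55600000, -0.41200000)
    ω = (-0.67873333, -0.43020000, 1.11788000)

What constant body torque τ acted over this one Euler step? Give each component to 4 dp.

τ = (0.1100, -0.1800, 0.1900)

Δω = ω₁−ω₀ = (0.02126667, -0.03020000, 0.01788000)
precession coupling = (-0.0176, 0.0616, 0.0112)
I·α + gyro = (0.1100, -0.1800, 0.1900)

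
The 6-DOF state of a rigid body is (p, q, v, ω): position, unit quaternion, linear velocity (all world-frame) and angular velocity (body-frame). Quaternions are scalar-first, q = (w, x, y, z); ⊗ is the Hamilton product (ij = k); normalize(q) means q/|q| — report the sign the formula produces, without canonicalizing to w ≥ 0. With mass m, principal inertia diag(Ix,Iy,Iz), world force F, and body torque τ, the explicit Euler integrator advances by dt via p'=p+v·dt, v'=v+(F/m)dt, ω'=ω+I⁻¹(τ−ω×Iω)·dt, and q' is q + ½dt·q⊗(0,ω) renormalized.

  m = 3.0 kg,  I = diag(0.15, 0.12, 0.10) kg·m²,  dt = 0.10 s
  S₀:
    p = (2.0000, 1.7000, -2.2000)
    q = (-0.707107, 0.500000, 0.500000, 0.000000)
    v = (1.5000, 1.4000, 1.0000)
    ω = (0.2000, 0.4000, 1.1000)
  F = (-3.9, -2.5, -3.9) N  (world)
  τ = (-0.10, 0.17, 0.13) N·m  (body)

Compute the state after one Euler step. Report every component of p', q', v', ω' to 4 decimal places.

(τ − ω×Iω)/I = (-0.6080, 1.3250, 1.3240)
ω + α·dt = (0.1392, 0.5325, 1.2324)
2q̇ = q⊗(0,ω) = (-0.3000000, 0.4085786, -0.8328428, -0.6778177)
q' = normalize(q + ½dt·q⊗(0,ω)) = (-0.7208, 0.5195, 0.4576, -0.0338)
p' = p + v·dt = (2.1500, 1.8400, -2.1000)
v' = v + a·dt = (1.3700, 1.3167, 0.8700)

p' = (2.1500, 1.8400, -2.1000)
q' = (-0.7208, 0.5195, 0.4576, -0.0338)
v' = (1.3700, 1.3167, 0.8700)
ω' = (0.1392, 0.5325, 1.2324)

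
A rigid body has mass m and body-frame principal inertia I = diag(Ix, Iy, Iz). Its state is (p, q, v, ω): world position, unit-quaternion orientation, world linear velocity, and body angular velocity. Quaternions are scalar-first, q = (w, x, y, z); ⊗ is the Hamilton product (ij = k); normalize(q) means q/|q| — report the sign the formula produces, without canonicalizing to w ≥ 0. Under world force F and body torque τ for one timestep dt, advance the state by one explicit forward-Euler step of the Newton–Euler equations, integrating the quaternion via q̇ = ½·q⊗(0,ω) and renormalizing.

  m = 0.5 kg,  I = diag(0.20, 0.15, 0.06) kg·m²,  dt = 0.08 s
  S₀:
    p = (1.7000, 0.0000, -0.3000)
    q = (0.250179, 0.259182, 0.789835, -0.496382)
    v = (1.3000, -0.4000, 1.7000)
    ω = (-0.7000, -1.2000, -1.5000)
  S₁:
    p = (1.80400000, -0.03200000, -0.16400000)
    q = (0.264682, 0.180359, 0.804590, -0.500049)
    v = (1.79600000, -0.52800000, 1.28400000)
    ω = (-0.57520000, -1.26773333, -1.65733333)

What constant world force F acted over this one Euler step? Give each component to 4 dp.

F = (3.1000, -0.8000, -2.6000)

v₁ − v₀ = (0.49600000, -0.12800000, -0.41600000)
F = m·Δv/dt = (3.1000, -0.8000, -2.6000)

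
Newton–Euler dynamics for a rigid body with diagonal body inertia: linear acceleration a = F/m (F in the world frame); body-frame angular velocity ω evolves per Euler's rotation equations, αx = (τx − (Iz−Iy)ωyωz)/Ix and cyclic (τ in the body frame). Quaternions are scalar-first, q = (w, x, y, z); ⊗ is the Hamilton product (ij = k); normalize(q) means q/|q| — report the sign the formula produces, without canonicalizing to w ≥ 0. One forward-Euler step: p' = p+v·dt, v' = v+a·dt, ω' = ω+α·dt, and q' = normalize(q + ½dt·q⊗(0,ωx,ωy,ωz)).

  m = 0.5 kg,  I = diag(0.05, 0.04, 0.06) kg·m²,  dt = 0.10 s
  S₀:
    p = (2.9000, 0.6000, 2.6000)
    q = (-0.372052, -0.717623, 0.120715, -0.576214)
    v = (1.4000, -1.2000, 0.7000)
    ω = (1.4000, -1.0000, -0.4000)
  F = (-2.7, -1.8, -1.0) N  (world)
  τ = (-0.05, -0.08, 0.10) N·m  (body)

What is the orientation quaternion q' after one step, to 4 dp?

2q̇ = q⊗(0,ω) = (0.8949016, -1.1453728, -0.7216968, 0.6974428)
q' = normalize(q + ½dt·q⊗(0,ω)) = (-0.3260, -0.7719, 0.0843, -0.5392)

q' = (-0.3260, -0.7719, 0.0843, -0.5392)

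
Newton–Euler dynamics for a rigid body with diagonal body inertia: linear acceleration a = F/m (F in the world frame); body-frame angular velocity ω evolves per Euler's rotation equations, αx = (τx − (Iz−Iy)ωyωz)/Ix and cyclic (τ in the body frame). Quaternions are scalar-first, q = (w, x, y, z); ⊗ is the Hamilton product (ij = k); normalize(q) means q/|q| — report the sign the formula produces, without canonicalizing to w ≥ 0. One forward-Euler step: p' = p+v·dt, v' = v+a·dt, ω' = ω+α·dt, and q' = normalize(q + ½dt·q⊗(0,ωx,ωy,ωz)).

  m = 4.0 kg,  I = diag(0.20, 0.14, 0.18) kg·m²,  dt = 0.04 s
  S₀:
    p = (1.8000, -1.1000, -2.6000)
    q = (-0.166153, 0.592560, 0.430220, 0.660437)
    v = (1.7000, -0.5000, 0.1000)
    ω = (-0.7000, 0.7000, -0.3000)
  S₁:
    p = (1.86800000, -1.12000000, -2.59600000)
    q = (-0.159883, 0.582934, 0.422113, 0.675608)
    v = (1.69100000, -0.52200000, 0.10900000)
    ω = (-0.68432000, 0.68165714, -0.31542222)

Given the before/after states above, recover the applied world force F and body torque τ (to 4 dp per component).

velocity change Δv = (-0.00900000, -0.02200000, 0.00900000)
m·(v₁−v₀)/dt = (-0.9000, -2.2000, 0.9000)
rate change Δω = (0.01568000, -0.01834286, -0.01542222)
precession coupling = (-0.0084, 0.0042, 0.0294)
τ = I·(Δω/dt) + ω₀×(Iω₀) = (0.0700, -0.0600, -0.0400)

F = (-0.9000, -2.2000, 0.9000)
τ = (0.0700, -0.0600, -0.0400)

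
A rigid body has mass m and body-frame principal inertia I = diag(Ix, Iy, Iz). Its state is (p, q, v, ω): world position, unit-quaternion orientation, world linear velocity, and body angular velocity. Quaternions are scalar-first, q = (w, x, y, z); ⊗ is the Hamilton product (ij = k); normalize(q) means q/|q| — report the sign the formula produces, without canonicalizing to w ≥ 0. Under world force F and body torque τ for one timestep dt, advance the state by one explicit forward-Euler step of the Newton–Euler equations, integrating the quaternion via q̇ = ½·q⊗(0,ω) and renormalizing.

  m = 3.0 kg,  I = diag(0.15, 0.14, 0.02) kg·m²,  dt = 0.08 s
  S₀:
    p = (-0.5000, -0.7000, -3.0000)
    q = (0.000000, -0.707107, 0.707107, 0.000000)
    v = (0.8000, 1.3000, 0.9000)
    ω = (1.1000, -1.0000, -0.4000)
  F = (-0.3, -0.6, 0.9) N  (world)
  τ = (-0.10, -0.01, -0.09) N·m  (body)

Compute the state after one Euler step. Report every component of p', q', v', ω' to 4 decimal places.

p' = (-0.4360, -0.5960, -2.9280)
q' = (0.0593, -0.7171, 0.6945, -0.0028)
v' = (0.7920, 1.2840, 0.9240)
ω' = (1.0723, -0.9730, -0.8040)

(τ − ω×Iω)/I = (-0.3467, 0.3371, -5.0500)
new body rate ω' = (1.0723, -0.9730, -0.8040)
Hamilton product q⊗(0,ω) = (1.4849247, -0.2828428, -0.2828428, -0.0707107)
q + ½dt·q⊗(0,ω), renormalized = (0.0593, -0.7171, 0.6945, -0.0028)
a = F/m = (-0.1000, -0.2000, 0.3000)
p + v·dt = (-0.4360, -0.5960, -2.9280)
v' = v + a·dt = (0.7920, 1.2840, 0.9240)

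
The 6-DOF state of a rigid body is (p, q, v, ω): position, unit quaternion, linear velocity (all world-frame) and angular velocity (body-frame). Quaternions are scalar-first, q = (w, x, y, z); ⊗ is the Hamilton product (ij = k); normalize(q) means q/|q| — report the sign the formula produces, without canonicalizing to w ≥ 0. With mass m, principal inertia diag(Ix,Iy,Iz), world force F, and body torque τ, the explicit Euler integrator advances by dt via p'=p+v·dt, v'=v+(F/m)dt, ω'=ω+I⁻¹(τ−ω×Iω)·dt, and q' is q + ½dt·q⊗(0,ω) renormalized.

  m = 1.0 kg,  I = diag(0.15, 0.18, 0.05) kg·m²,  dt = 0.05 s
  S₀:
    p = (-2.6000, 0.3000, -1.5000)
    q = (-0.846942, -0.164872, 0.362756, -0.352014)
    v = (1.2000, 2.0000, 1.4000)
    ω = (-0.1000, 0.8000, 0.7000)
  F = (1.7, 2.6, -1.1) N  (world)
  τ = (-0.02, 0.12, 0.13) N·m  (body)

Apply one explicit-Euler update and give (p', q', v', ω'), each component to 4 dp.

gyro term ω×Iω = (-0.0728, -0.0070, -0.0024)
α = I⁻¹(τ − ω×Iω) = (0.3520, 0.7056, 2.6480)
new body rate ω' = (-0.0824, 0.8353, 0.8324)
2q̇ = q⊗(0,ω) = (-0.0602822, 0.6202346, -0.5269418, -0.6884814)
updated quaternion q' = (-0.8481, -0.1493, 0.3495, -0.3691)
a = F/m = (1.7000, 2.6000, -1.1000)
p' = p + v·dt = (-2.5400, 0.4000, -1.4300)
v + (F/m)dt = (1.2850, 2.1300, 1.3450)

p' = (-2.5400, 0.4000, -1.4300)
q' = (-0.8481, -0.1493, 0.3495, -0.3691)
v' = (1.2850, 2.1300, 1.3450)
ω' = (-0.0824, 0.8353, 0.8324)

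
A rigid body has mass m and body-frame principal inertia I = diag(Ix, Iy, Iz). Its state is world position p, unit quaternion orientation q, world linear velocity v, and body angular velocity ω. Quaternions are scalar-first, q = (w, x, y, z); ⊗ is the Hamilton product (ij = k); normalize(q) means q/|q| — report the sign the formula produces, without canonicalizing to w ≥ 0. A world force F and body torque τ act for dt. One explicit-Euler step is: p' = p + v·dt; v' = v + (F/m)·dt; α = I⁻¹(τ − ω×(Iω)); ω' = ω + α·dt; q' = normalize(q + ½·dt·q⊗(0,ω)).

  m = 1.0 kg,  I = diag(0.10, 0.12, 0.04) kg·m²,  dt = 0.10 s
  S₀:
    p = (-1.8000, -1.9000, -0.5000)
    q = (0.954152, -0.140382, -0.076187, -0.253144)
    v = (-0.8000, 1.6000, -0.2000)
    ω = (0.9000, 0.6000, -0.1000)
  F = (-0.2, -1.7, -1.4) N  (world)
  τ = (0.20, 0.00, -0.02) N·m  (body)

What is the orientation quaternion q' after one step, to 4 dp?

q' = (0.9601, -0.0893, -0.0596, -0.2583)

q⊗(0,ω) = (0.1467416, 1.0182419, 0.3306234, -0.1110761)
q + ½dt·q⊗(0,ω), renormalized = (0.9601, -0.0893, -0.0596, -0.2583)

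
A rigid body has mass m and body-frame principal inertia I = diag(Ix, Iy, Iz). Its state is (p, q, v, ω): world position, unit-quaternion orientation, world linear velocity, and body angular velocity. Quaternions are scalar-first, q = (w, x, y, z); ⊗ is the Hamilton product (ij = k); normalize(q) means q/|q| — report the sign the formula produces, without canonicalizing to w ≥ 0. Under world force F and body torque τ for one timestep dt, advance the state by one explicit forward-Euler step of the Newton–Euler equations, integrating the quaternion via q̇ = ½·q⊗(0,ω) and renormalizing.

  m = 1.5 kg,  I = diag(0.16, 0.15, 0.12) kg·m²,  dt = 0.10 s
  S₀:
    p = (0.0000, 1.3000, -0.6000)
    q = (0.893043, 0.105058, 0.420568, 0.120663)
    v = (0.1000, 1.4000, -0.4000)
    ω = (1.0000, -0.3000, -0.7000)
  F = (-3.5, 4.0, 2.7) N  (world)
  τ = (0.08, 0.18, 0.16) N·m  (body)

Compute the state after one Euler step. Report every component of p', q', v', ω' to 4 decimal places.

a = (-2.3333, 2.6667, 1.8000)
p' = p + v·dt = (0.0100, 1.4400, -0.6400)
v' = v + a·dt = (-0.1333, 1.6667, -0.2200)
gyro term ω×Iω = (-0.0063, -0.0280, 0.0030)
α = I⁻¹(τ − ω×Iω) = (0.5394, 1.3867, 1.3083)
ω + α·dt = (1.0539, -0.1613, -0.5692)
2q̇ = q⊗(0,ω) = (0.1055765, 0.6348443, -0.0737093, -1.0772155)
updated quaternion q' = (0.8966, 0.1365, 0.4161, 0.0667)

p' = (0.0100, 1.4400, -0.6400)
q' = (0.8966, 0.1365, 0.4161, 0.0667)
v' = (-0.1333, 1.6667, -0.2200)
ω' = (1.0539, -0.1613, -0.5692)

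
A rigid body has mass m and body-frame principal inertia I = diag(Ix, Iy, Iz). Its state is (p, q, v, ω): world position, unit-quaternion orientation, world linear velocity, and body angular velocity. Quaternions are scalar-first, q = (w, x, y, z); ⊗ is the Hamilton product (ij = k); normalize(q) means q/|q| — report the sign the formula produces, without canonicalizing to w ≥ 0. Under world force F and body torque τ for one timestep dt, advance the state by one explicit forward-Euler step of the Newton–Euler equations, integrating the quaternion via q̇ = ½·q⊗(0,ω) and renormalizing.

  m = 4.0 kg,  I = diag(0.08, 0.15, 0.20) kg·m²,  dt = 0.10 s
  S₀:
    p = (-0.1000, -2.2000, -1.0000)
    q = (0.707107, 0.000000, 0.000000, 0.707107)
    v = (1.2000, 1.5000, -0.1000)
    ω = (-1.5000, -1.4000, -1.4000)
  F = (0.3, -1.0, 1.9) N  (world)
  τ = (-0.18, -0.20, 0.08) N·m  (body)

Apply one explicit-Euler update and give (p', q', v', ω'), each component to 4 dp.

ω×(Iω) gyroscopic = (0.0980, -0.2520, 0.1470)
(τ − ω×Iω)/I = (-3.4750, 0.3467, -0.3350)
ω' = ω + α·dt = (-1.8475, -1.3653, -1.4335)
2q̇ = q⊗(0,ω) = (0.9899498, -0.0707107, -2.0506103, -0.9899498)
q + ½dt·q⊗(0,ω), renormalized = (0.7508, -0.0035, -0.1017, 0.6526)
a = F/m = (0.0750, -0.2500, 0.4750)
p + v·dt = (0.0200, -2.0500, -1.0100)
v' = v + a·dt = (1.2075, 1.4750, -0.0525)

p' = (0.0200, -2.0500, -1.0100)
q' = (0.7508, -0.0035, -0.1017, 0.6526)
v' = (1.2075, 1.4750, -0.0525)
ω' = (-1.8475, -1.3653, -1.4335)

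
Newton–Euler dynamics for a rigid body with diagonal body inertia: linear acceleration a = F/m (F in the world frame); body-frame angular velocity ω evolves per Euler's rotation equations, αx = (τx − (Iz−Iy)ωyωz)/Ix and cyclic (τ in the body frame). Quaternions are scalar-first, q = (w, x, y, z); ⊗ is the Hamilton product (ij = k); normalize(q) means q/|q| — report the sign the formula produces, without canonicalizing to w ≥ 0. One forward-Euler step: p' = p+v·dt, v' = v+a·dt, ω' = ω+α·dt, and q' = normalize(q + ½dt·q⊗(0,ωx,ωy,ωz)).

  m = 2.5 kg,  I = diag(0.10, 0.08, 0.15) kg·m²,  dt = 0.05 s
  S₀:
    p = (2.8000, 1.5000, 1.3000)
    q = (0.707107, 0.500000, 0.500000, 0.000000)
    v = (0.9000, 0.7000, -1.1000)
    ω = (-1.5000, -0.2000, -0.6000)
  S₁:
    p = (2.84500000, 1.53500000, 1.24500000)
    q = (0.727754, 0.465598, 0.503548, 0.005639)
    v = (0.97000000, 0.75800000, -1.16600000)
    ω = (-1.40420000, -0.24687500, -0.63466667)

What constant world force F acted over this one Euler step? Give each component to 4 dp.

v₁ − v₀ = (0.07000000, 0.05800000, -0.06600000)
F = m·Δv/dt = (3.5000, 2.9000, -3.3000)

F = (3.5000, 2.9000, -3.3000)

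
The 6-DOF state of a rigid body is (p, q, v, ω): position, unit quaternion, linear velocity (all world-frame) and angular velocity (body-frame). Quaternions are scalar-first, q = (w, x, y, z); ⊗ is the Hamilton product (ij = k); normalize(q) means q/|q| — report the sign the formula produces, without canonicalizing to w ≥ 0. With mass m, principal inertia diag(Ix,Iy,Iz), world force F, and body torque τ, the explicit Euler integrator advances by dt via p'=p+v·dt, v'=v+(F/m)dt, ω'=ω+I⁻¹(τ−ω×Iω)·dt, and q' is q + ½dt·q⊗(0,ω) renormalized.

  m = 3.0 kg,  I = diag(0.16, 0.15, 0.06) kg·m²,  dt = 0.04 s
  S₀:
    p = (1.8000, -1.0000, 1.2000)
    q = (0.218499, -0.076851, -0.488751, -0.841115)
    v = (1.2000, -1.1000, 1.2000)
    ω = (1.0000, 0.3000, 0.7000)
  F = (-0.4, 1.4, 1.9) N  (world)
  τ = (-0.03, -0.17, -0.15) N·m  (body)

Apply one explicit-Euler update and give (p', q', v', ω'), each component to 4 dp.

p' = (1.8480, -1.0440, 1.2480)
q' = (0.2347, -0.0743, -0.5030, -0.8285)
v' = (1.1947, -1.0813, 1.2253)
ω' = (0.9972, 0.2360, 0.6020)

angular accel α = (-0.0694, -1.6000, -2.4500)
new body rate ω' = (0.9972, 0.2360, 0.6020)
Hamilton product q⊗(0,ω) = (0.8122568, 0.1287078, -0.7217696, 0.6186450)
q + ½dt·q⊗(0,ω), renormalized = (0.2347, -0.0743, -0.5030, -0.8285)
linear accel F/m = (-0.1333, 0.4667, 0.6333)
new position p' = (1.8480, -1.0440, 1.2480)
v' = v + a·dt = (1.1947, -1.0813, 1.2253)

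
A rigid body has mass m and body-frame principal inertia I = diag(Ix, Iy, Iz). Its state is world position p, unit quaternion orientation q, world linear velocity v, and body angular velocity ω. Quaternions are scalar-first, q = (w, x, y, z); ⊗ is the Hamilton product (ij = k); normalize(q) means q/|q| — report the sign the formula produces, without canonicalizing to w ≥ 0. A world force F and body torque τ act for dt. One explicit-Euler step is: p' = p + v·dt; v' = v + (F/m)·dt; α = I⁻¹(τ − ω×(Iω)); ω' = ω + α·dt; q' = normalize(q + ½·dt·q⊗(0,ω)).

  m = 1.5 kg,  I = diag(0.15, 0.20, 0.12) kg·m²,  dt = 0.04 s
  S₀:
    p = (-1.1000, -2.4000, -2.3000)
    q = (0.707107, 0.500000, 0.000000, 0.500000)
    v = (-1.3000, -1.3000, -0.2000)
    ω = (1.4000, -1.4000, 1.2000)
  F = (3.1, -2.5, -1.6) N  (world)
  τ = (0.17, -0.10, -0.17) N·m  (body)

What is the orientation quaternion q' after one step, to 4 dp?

q' = (0.6804, 0.5332, -0.0178, 0.5024)

q⊗(0,ω) = (-1.3000000, 1.6899498, -0.8899498, 0.1485284)
updated quaternion q' = (0.6804, 0.5332, -0.0178, 0.5024)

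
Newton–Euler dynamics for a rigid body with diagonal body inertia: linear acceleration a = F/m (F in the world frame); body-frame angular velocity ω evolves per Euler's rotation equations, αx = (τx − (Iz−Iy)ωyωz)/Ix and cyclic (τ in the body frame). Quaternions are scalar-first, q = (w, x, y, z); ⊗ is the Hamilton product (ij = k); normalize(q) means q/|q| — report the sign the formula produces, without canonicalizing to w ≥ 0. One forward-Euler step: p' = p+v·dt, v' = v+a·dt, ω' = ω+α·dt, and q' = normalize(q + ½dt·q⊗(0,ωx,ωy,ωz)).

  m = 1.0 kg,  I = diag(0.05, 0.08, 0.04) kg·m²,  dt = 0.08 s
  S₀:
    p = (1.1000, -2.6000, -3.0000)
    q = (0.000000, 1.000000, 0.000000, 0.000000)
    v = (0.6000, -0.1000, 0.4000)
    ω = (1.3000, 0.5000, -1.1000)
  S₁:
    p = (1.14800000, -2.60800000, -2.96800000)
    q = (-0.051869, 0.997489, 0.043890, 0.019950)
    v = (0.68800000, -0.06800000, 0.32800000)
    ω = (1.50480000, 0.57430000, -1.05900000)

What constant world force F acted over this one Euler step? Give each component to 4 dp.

F = (1.1000, 0.4000, -0.9000)

v₁ − v₀ = (0.08800000, 0.03200000, -0.07200000)
F = m·Δv/dt = (1.1000, 0.4000, -0.9000)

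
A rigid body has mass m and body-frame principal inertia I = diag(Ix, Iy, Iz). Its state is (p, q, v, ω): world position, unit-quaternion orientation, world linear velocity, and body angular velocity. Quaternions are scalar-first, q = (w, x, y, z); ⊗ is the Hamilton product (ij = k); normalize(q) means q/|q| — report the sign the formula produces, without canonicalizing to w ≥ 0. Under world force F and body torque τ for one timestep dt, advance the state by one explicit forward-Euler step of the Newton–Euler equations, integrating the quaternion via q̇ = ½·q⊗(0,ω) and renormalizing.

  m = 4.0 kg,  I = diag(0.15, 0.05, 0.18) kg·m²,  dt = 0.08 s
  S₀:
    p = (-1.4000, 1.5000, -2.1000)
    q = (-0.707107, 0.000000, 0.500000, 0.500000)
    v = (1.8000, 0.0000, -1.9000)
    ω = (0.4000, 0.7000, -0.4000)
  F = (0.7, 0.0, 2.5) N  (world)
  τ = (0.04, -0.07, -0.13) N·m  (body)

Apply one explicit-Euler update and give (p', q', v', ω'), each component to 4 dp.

p' = (-1.2560, 1.5000, -2.2520)
q' = (-0.7126, -0.0333, 0.4879, 0.5030)
v' = (1.8140, 0.0000, -1.8500)
ω' = (0.4407, 0.5803, -0.4453)

a = (0.1750, 0.0000, 0.6250)
new position p' = (-1.2560, 1.5000, -2.2520)
new velocity v' = (1.8140, 0.0000, -1.8500)
α = I⁻¹(τ − ω×Iω) = (0.5093, -1.4960, -0.5667)
new body rate ω' = (0.4407, 0.5803, -0.4453)
Hamilton product q⊗(0,ω) = (-0.1500000, -0.8328428, -0.2949749, 0.0828428)
q' = normalize(q + ½dt·q⊗(0,ω)) = (-0.7126, -0.0333, 0.4879, 0.5030)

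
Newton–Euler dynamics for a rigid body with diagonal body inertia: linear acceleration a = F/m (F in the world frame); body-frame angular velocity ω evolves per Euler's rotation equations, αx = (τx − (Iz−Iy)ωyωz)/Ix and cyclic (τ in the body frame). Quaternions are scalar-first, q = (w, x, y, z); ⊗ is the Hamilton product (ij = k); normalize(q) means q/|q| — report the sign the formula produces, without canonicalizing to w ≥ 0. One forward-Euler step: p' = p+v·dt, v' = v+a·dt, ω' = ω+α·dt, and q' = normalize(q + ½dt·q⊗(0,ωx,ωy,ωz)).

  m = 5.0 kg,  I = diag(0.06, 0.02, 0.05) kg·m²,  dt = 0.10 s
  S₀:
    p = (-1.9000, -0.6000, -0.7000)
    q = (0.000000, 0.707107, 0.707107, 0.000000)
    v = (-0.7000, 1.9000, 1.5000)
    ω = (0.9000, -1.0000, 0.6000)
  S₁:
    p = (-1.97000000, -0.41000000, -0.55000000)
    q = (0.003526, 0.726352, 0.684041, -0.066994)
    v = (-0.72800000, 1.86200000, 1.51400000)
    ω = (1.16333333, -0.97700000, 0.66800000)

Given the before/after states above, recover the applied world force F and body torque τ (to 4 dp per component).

rate change Δω = (0.26333333, 0.02300000, 0.06800000)
ω₀×(Iω₀) = (-0.0180, 0.0054, 0.0360)
I·α + gyro = (0.1400, 0.0100, 0.0700)
v₁ − v₀ = (-0.02800000, -0.03800000, 0.01400000)
F = m·Δv/dt = (-1.4000, -1.9000, 0.7000)

F = (-1.4000, -1.9000, 0.7000)
τ = (0.1400, 0.0100, 0.0700)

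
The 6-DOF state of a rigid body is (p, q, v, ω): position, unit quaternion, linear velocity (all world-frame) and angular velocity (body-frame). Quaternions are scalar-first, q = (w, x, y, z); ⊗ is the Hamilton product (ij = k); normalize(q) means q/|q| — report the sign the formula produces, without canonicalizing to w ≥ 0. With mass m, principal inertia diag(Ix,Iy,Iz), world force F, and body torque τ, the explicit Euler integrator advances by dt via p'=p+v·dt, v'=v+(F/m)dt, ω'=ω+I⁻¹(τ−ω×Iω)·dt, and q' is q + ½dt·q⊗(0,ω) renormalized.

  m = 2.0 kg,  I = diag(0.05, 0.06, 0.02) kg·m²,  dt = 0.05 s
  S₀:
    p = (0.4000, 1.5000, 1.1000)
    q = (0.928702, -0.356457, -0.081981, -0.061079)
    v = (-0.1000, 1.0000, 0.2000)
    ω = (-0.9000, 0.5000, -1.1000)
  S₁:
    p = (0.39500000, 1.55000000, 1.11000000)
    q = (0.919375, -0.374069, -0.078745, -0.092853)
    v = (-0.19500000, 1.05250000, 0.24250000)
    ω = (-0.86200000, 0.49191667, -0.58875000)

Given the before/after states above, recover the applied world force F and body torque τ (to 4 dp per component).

velocity change Δv = (-0.09500000, 0.05250000, 0.04250000)
applied force F = (-3.8000, 2.1000, 1.7000)
Δω = ω₁−ω₀ = (0.03800000, -0.00808333, 0.51125000)
precession coupling = (0.0220, 0.0297, -0.0045)
I·α + gyro = (0.0600, 0.0200, 0.2000)

F = (-3.8000, 2.1000, 1.7000)
τ = (0.0600, 0.0200, 0.2000)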